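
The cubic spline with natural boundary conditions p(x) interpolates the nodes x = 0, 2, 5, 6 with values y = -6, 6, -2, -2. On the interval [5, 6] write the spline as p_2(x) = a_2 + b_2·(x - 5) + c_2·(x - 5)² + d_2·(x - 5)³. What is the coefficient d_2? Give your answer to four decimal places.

-0.7418

Put m_i = p'' at the i-th knot. Here h = (2, 3, 1) and Δ = (6, -8/3, 0), so the interior equations h_(i-1)·m_(i-1) + 2(h_(i-1)+h_i)·m_i + h_i·m_(i+1) = 6(Δ_i − Δ_(i-1)) read
  2·m_0 + 10·m_1 + 3·m_2 = 6(Δ_1 - Δ_0) = -52
  3·m_1 + 8·m_2 + 1·m_3 = 6(Δ_2 - Δ_1) = 16
Natural end conditions: m_0 = m_3 = 0.
Solving: m_0 = 0, m_1 = -464/71, m_2 = 316/71, m_3 = 0.
On [5, 6], with p_2(x) = a_2 + b_2·(x - 5) + c_2·(x - 5)² + d_2·(x - 5)³: c_2 = m_2/2 = 158/71, d_2 = (m_3 - m_2)/(6h_2) = -158/213, b_2 = Δ_2 - h_2(2m_2 + m_3)/6 = -316/213.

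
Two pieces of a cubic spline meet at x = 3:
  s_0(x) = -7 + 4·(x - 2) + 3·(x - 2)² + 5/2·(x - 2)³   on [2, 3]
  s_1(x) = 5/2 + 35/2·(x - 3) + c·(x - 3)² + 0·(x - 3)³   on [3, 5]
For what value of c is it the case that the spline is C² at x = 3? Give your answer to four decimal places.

s_0''(x) = 6 + 15·(x - 2), so s_0''(3) = 21. On the right, s_1''(3) = 2c, so c = 21/2.

10.5000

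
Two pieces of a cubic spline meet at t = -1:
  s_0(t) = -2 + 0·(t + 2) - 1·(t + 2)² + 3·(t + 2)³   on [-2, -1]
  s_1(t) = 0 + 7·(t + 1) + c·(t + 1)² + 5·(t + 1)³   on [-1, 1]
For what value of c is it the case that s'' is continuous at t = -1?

s_0''(t) = -2 + 18·(t + 2), so s_0''(-1) = 16. On the right, s_1''(-1) = 2c, so c = 8.

8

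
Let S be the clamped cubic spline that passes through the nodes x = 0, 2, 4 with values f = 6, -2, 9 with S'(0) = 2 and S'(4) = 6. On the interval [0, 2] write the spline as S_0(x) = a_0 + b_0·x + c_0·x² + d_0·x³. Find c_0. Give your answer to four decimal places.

-7.5625

Put σ_i = S'' at the i-th knot. Here h = (2, 2) and Δ = (-4, 11/2), so the interior equations h_(i-1)·σ_(i-1) + 2(h_(i-1)+h_i)·σ_i + h_i·σ_(i+1) = 6(Δ_i − Δ_(i-1)) read
  2·σ_0 + 8·σ_1 + 2·σ_2 = 6(Δ_1 - Δ_0) = 57
Clamped end conditions give two more equations: 2h_0·σ_0 + h_0·σ_1 = 6(Δ_0 - S'(0)) = -36 and h_1·σ_1 + 2h_1·σ_2 = 6(S'(4) - Δ_1) = 3.
Solving the tridiagonal system: σ_0 = -121/8, σ_1 = 49/4, σ_2 = -43/8.
On [0, 2], with S_0(x) = a_0 + b_0·x + c_0·x² + d_0·x³: c_0 = σ_0/2 = -121/16, d_0 = (σ_1 - σ_0)/(6h_0) = 73/32, b_0 = Δ_0 - h_0(2σ_0 + σ_1)/6 = 2.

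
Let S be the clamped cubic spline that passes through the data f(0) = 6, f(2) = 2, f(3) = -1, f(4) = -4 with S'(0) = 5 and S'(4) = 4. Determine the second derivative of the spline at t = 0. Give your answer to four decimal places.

-12.7273

With M_i denoting the second derivative at x_i, h_i = 2, 1, 1, and Δ_i = (y_(i+1) − y_i)/h_i = -2, -3, -3:
  2·M_0 + 6·M_1 + 1·M_2 = 6(Δ_1 - Δ_0) = -6
  1·M_1 + 4·M_2 + 1·M_3 = 6(Δ_2 - Δ_1) = 0
Clamped end conditions give two more equations: 2h_0·M_0 + h_0·M_1 = 6(Δ_0 - S'(0)) = -42 and h_2·M_2 + 2h_2·M_3 = 6(S'(4) - Δ_2) = 42.
Forward elimination and back-substitution give M_0 = -140/11, M_1 = 49/11, M_2 = -80/11, M_3 = 271/11.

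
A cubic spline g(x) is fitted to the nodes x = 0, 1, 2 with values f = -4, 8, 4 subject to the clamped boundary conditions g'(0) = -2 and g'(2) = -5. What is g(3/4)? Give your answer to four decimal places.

4.9414

Write M_i for g''(x_i). With h_i = 1, 1 and divided differences Δ_i = 12, -4, the continuity of g' gives the tridiagonal system
  1·M_0 + 4·M_1 + 1·M_2 = 6(Δ_1 - Δ_0) = -96
Clamped end conditions give two more equations: 2h_0·M_0 + h_0·M_1 = 6(Δ_0 - g'(0)) = 84 and h_1·M_1 + 2h_1·M_2 = 6(g'(2) - Δ_1) = -6.
Solving the tridiagonal system: M_0 = 129/2, M_1 = -45, M_2 = 39/2.
On [0, 1], g(x) = -4 - 2·x + 129/4·x² - 73/4·x³.
With x = 3/4: g(3/4) = 1265/256.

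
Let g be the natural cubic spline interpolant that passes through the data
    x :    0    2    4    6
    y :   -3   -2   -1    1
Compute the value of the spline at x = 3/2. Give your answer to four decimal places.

With M_i denoting the second derivative at x_i, h_i = 2, 2, 2, and Δ_i = (y_(i+1) − y_i)/h_i = 1/2, 1/2, 1:
  2·M_0 + 8·M_1 + 2·M_2 = 6(Δ_1 - Δ_0) = 0
  2·M_1 + 8·M_2 + 2·M_3 = 6(Δ_2 - Δ_1) = 3
Natural end conditions: M_0 = M_3 = 0.
Hence M_0 = 0, M_1 = -1/10, M_2 = 2/5, M_3 = 0.
On [0, 2], g(x) = -3 + 8/15·x + 0·x² - 1/120·x³.
With x = 3/2: g(3/2) = -713/320.

-2.2281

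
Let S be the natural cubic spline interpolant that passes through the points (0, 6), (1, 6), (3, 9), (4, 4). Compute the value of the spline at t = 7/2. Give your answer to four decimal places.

Let M_i = S''(x_i). Step sizes h_i = 1, 2, 1; slopes of the chords Δ_i = (y_(i+1) - y_i)/h_i = 0, 3/2, -5.
  1·M_0 + 6·M_1 + 2·M_2 = 6(Δ_1 - Δ_0) = 9
  2·M_1 + 6·M_2 + 1·M_3 = 6(Δ_2 - Δ_1) = -39
Natural end conditions: M_0 = M_3 = 0.
Solving the tridiagonal system: M_0 = 0, M_1 = 33/8, M_2 = -63/8, M_3 = 0.
On [3, 4], S(t) = 9 - 19/8·(t - 3) - 63/16·(t - 3)² + 21/16·(t - 3)³.
With (t - 3) = 1/2: S(7/2) = 895/128.

6.9922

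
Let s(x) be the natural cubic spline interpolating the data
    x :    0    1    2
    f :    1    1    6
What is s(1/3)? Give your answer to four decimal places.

Let M_i = s''(x_i). Step sizes h_i = 1, 1; slopes of the chords Δ_i = (y_(i+1) - y_i)/h_i = 0, 5.
  1·M_0 + 4·M_1 + 1·M_2 = 6(Δ_1 - Δ_0) = 30
Natural end conditions: M_0 = M_2 = 0.
Solving: M_0 = 0, M_1 = 15/2, M_2 = 0.
On [0, 1], s(x) = 1 - 5/4·x + 0·x² + 5/4·x³.
With x = 1/3: s(1/3) = 17/27.

0.6296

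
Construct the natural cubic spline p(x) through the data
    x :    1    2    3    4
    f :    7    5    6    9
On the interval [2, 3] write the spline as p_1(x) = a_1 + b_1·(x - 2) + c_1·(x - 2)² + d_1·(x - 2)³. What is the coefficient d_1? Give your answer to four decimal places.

Put M_i = p'' at the i-th knot. Here h = (1, 1, 1) and Δ = (-2, 1, 3), so the interior equations h_(i-1)·M_(i-1) + 2(h_(i-1)+h_i)·M_i + h_i·M_(i+1) = 6(Δ_i − Δ_(i-1)) read
  1·M_0 + 4·M_1 + 1·M_2 = 6(Δ_1 - Δ_0) = 18
  1·M_1 + 4·M_2 + 1·M_3 = 6(Δ_2 - Δ_1) = 12
Natural end conditions: M_0 = M_3 = 0.
Solving the tridiagonal system: M_0 = 0, M_1 = 4, M_2 = 2, M_3 = 0.
On [2, 3], with p_1(x) = a_1 + b_1·(x - 2) + c_1·(x - 2)² + d_1·(x - 2)³: c_1 = M_1/2 = 2, d_1 = (M_2 - M_1)/(6h_1) = -1/3, b_1 = Δ_1 - h_1(2M_1 + M_2)/6 = -2/3.

-0.3333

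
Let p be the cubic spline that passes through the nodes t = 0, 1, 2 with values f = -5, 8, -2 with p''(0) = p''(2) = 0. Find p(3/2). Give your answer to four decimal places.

Write M_i for p''(x_i). With h_i = 1, 1 and divided differences Δ_i = 13, -10, the continuity of p' gives the tridiagonal system
  1·M_0 + 4·M_1 + 1·M_2 = 6(Δ_1 - Δ_0) = -138
Natural end conditions: M_0 = M_2 = 0.
Solving the tridiagonal system: M_0 = 0, M_1 = -69/2, M_2 = 0.
On [1, 2], p(t) = 8 + 3/2·(t - 1) - 69/4·(t - 1)² + 23/4·(t - 1)³.
With (t - 1) = 1/2: p(3/2) = 165/32.

5.1563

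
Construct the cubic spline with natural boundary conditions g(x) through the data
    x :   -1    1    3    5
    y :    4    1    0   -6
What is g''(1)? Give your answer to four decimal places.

1.3000

Put m_i = g'' at the i-th knot. Here h = (2, 2, 2) and Δ = (-3/2, -1/2, -3), so the interior equations h_(i-1)·m_(i-1) + 2(h_(i-1)+h_i)·m_i + h_i·m_(i+1) = 6(Δ_i − Δ_(i-1)) read
  2·m_0 + 8·m_1 + 2·m_2 = 6(Δ_1 - Δ_0) = 6
  2·m_1 + 8·m_2 + 2·m_3 = 6(Δ_2 - Δ_1) = -15
Natural end conditions: m_0 = m_3 = 0.
Hence m_0 = 0, m_1 = 13/10, m_2 = -11/5, m_3 = 0.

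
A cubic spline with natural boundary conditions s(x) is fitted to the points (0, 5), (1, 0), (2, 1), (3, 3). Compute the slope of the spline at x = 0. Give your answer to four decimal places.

Put σ_i = s'' at the i-th knot. Here h = (1, 1, 1) and Δ = (-5, 1, 2), so the interior equations h_(i-1)·σ_(i-1) + 2(h_(i-1)+h_i)·σ_i + h_i·σ_(i+1) = 6(Δ_i − Δ_(i-1)) read
  1·σ_0 + 4·σ_1 + 1·σ_2 = 6(Δ_1 - Δ_0) = 36
  1·σ_1 + 4·σ_2 + 1·σ_3 = 6(Δ_2 - Δ_1) = 6
Natural end conditions: σ_0 = σ_3 = 0.
Hence σ_0 = 0, σ_1 = 46/5, σ_2 = -4/5, σ_3 = 0.
On [0, 1], s'(x) = b_0 + 2c_0·x + 3d_0·x² with b_0 = Δ_0 - h_0(2σ_0 + σ_1)/6 = -98/15, c_0 = σ_0/2 = 0, d_0 = (σ_1 - σ_0)/(6h_0) = 23/15. So s'(0) = -98/15.

-6.5333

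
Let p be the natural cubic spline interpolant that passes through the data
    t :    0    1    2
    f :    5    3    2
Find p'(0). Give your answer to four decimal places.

-2.2500

With σ_i denoting the second derivative at x_i, h_i = 1, 1, and Δ_i = (y_(i+1) − y_i)/h_i = -2, -1:
  1·σ_0 + 4·σ_1 + 1·σ_2 = 6(Δ_1 - Δ_0) = 6
Natural end conditions: σ_0 = σ_2 = 0.
Solving: σ_0 = 0, σ_1 = 3/2, σ_2 = 0.
On [0, 1], p'(t) = b_0 + 2c_0·t + 3d_0·t² with b_0 = Δ_0 - h_0(2σ_0 + σ_1)/6 = -9/4, c_0 = σ_0/2 = 0, d_0 = (σ_1 - σ_0)/(6h_0) = 1/4. So p'(0) = -9/4.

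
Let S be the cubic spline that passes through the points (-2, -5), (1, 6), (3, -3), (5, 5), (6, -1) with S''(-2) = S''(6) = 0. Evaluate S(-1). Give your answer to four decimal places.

Write σ_i for S''(x_i). With h_i = 3, 2, 2, 1 and divided differences Δ_i = 11/3, -9/2, 4, -6, the continuity of S' gives the tridiagonal system
  3·σ_0 + 10·σ_1 + 2·σ_2 = 6(Δ_1 - Δ_0) = -49
  2·σ_1 + 8·σ_2 + 2·σ_3 = 6(Δ_2 - Δ_1) = 51
  2·σ_2 + 6·σ_3 + 1·σ_4 = 6(Δ_3 - Δ_2) = -60
Natural end conditions: σ_0 = σ_4 = 0.
Solving the tridiagonal system: σ_0 = 0, σ_1 = -94/13, σ_2 = 303/26, σ_3 = -361/26, σ_4 = 0.
On [-2, 1], S(x) = -5 + 284/39·(x + 2) + 0·(x + 2)² - 47/117·(x + 2)³.
With (x + 2) = 1: S(-1) = 220/117.

1.8803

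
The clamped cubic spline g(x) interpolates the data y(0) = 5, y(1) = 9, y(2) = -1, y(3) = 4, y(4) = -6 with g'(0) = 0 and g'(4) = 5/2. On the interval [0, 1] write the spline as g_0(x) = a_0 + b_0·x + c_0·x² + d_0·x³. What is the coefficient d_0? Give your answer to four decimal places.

Write m_i for g''(x_i). With h_i = 1, 1, 1, 1 and divided differences Δ_i = 4, -10, 5, -10, the continuity of g' gives the tridiagonal system
  1·m_0 + 4·m_1 + 1·m_2 = 6(Δ_1 - Δ_0) = -84
  1·m_1 + 4·m_2 + 1·m_3 = 6(Δ_2 - Δ_1) = 90
  1·m_2 + 4·m_3 + 1·m_4 = 6(Δ_3 - Δ_2) = -90
Clamped end conditions give two more equations: 2h_0·m_0 + h_0·m_1 = 6(Δ_0 - g'(0)) = 24 and h_3·m_3 + 2h_3·m_4 = 6(g'(4) - Δ_3) = 75.
Forward elimination and back-substitution give m_0 = 257/8, m_1 = -161/4, m_2 = 359/8, m_3 = -197/4, m_4 = 497/8.
On [0, 1], with g_0(x) = a_0 + b_0·x + c_0·x² + d_0·x³: c_0 = m_0/2 = 257/16, d_0 = (m_1 - m_0)/(6h_0) = -193/16, b_0 = Δ_0 - h_0(2m_0 + m_1)/6 = 0.

-12.0625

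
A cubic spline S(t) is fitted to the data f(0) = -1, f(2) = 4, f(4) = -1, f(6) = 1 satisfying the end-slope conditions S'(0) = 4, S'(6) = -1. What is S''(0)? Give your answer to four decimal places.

With M_i denoting the second derivative at x_i, h_i = 2, 2, 2, and Δ_i = (y_(i+1) − y_i)/h_i = 5/2, -5/2, 1:
  2·M_0 + 8·M_1 + 2·M_2 = 6(Δ_1 - Δ_0) = -30
  2·M_1 + 8·M_2 + 2·M_3 = 6(Δ_2 - Δ_1) = 21
Clamped end conditions give two more equations: 2h_0·M_0 + h_0·M_1 = 6(Δ_0 - S'(0)) = -9 and h_2·M_2 + 2h_2·M_3 = 6(S'(6) - Δ_2) = -12.
Forward elimination and back-substitution give M_0 = 1/3, M_1 = -31/6, M_2 = 16/3, M_3 = -17/3.

0.3333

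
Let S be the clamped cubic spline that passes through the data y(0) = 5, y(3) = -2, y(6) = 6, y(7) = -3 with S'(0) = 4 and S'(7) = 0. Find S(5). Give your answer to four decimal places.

Write M_i for S''(x_i). With h_i = 3, 3, 1 and divided differences Δ_i = -7/3, 8/3, -9, the continuity of S' gives the tridiagonal system
  3·M_0 + 12·M_1 + 3·M_2 = 6(Δ_1 - Δ_0) = 30
  3·M_1 + 8·M_2 + 1·M_3 = 6(Δ_2 - Δ_1) = -70
Clamped end conditions give two more equations: 2h_0·M_0 + h_0·M_1 = 6(Δ_0 - S'(0)) = -38 and h_2·M_2 + 2h_2·M_3 = 6(S'(7) - Δ_2) = 54.
Solving: M_0 = -1028/93, M_1 = 878/93, M_2 = -518/31, M_3 = 1096/31.
On [3, 6], S(t) = -2 + 49/31·(t - 3) + 439/93·(t - 3)² - 1216/837·(t - 3)³.
With (t - 3) = 2: S(5) = 7048/837.

8.4205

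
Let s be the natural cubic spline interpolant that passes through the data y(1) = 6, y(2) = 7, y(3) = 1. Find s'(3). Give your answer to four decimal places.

-7.7500

Let M_i = s''(x_i). Step sizes h_i = 1, 1; slopes of the chords Δ_i = (y_(i+1) - y_i)/h_i = 1, -6.
  1·M_0 + 4·M_1 + 1·M_2 = 6(Δ_1 - Δ_0) = -42
Natural end conditions: M_0 = M_2 = 0.
Hence M_0 = 0, M_1 = -21/2, M_2 = 0.
On [2, 3], s'(x) = b_1 + 2c_1·(x - 2) + 3d_1·(x - 2)² with b_1 = Δ_1 - h_1(2M_1 + M_2)/6 = -5/2, c_1 = M_1/2 = -21/4, d_1 = (M_2 - M_1)/(6h_1) = 7/4. So s'(3) = -31/4.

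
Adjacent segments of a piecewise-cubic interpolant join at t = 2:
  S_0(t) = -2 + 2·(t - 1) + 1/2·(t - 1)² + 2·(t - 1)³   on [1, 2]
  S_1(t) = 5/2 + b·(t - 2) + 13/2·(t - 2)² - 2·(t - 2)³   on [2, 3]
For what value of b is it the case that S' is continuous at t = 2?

9

S_0'(t) = 2 + 1·(t - 1) + 6·(t - 1)², so S_0'(2) = 9. On the right, S_1'(2) = b, so b = 9.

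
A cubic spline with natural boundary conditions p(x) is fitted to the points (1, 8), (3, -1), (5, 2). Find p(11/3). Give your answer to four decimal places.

With σ_i denoting the second derivative at x_i, h_i = 2, 2, and Δ_i = (y_(i+1) − y_i)/h_i = -9/2, 3/2:
  2·σ_0 + 8·σ_1 + 2·σ_2 = 6(Δ_1 - Δ_0) = 36
Natural end conditions: σ_0 = σ_2 = 0.
Solving: σ_0 = 0, σ_1 = 9/2, σ_2 = 0.
On [3, 5], p(x) = -1 - 3/2·(x - 3) + 9/4·(x - 3)² - 3/8·(x - 3)³.
With (x - 3) = 2/3: p(11/3) = -10/9.

-1.1111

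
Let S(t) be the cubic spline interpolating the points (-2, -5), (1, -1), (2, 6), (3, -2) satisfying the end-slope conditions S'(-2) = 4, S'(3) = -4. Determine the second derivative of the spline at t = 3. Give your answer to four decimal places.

28.2069

With m_i denoting the second derivative at x_i, h_i = 3, 1, 1, and Δ_i = (y_(i+1) − y_i)/h_i = 4/3, 7, -8:
  3·m_0 + 8·m_1 + 1·m_2 = 6(Δ_1 - Δ_0) = 34
  1·m_1 + 4·m_2 + 1·m_3 = 6(Δ_2 - Δ_1) = -90
Clamped end conditions give two more equations: 2h_0·m_0 + h_0·m_1 = 6(Δ_0 - S'(-2)) = -16 and h_2·m_2 + 2h_2·m_3 = 6(S'(3) - Δ_2) = 24.
Forward elimination and back-substitution give m_0 = -730/87, m_1 = 332/29, m_2 = -940/29, m_3 = 818/29.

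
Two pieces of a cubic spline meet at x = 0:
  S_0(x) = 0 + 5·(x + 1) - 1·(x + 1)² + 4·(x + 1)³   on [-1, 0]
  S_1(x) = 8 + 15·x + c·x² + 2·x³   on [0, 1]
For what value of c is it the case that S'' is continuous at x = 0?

11

S_0''(x) = -2 + 24·(x + 1), so S_0''(0) = 22. On the right, S_1''(0) = 2c, so c = 11.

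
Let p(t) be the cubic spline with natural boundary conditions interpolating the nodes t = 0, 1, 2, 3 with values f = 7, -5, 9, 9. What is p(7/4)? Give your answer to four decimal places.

Let M_i = p''(x_i). Step sizes h_i = 1, 1, 1; slopes of the chords Δ_i = (y_(i+1) - y_i)/h_i = -12, 14, 0.
  1·M_0 + 4·M_1 + 1·M_2 = 6(Δ_1 - Δ_0) = 156
  1·M_1 + 4·M_2 + 1·M_3 = 6(Δ_2 - Δ_1) = -84
Natural end conditions: M_0 = M_3 = 0.
Solving the tridiagonal system: M_0 = 0, M_1 = 236/5, M_2 = -164/5, M_3 = 0.
On [1, 2], p(t) = -5 + 56/15·(t - 1) + 118/5·(t - 1)² - 40/3·(t - 1)³.
With (t - 1) = 3/4: p(7/4) = 109/20.

5.4500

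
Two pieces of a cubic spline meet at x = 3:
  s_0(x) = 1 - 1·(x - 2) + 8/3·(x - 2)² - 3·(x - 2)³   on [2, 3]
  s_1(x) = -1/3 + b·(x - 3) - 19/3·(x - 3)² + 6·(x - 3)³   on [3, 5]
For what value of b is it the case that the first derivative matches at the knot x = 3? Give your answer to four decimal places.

s_0'(x) = -1 + 16/3·(x - 2) - 9·(x - 2)², so s_0'(3) = -14/3. On the right, s_1'(3) = b, so b = -14/3.

-4.6667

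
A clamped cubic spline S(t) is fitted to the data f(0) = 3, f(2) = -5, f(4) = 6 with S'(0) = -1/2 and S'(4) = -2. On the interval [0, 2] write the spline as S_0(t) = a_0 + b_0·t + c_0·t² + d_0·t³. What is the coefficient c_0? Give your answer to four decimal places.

Write M_i for S''(x_i). With h_i = 2, 2 and divided differences Δ_i = -4, 11/2, the continuity of S' gives the tridiagonal system
  2·M_0 + 8·M_1 + 2·M_2 = 6(Δ_1 - Δ_0) = 57
Clamped end conditions give two more equations: 2h_0·M_0 + h_0·M_1 = 6(Δ_0 - S'(0)) = -21 and h_1·M_1 + 2h_1·M_2 = 6(S'(4) - Δ_1) = -45.
Hence M_0 = -51/4, M_1 = 15, M_2 = -75/4.
On [0, 2], with S_0(t) = a_0 + b_0·t + c_0·t² + d_0·t³: c_0 = M_0/2 = -51/8, d_0 = (M_1 - M_0)/(6h_0) = 37/16, b_0 = Δ_0 - h_0(2M_0 + M_1)/6 = -1/2.

-6.3750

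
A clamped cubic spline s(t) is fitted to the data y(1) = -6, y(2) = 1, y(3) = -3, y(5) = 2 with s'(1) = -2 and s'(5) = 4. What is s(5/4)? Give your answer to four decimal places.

-5.3718

Let σ_i = s''(x_i). Step sizes h_i = 1, 1, 2; slopes of the chords Δ_i = (y_(i+1) - y_i)/h_i = 7, -4, 5/2.
  1·σ_0 + 4·σ_1 + 1·σ_2 = 6(Δ_1 - Δ_0) = -66
  1·σ_1 + 6·σ_2 + 2·σ_3 = 6(Δ_2 - Δ_1) = 39
Clamped end conditions give two more equations: 2h_0·σ_0 + h_0·σ_1 = 6(Δ_0 - s'(1)) = 54 and h_2·σ_2 + 2h_2·σ_3 = 6(s'(5) - Δ_2) = 9.
Solving: σ_0 = 927/22, σ_1 = -333/11, σ_2 = 285/22, σ_3 = -93/22.
On [1, 2], s(t) = -6 - 2·(t - 1) + 927/44·(t - 1)² - 531/44·(t - 1)³.
With (t - 1) = 1/4: s(5/4) = -15127/2816.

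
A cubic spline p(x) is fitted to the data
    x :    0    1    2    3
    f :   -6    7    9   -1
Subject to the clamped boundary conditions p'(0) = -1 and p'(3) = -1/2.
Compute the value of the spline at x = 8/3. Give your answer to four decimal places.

With σ_i denoting the second derivative at x_i, h_i = 1, 1, 1, and Δ_i = (y_(i+1) − y_i)/h_i = 13, 2, -10:
  1·σ_0 + 4·σ_1 + 1·σ_2 = 6(Δ_1 - Δ_0) = -66
  1·σ_1 + 4·σ_2 + 1·σ_3 = 6(Δ_2 - Δ_1) = -72
Clamped end conditions give two more equations: 2h_0·σ_0 + h_0·σ_1 = 6(Δ_0 - p'(0)) = 84 and h_2·σ_2 + 2h_2·σ_3 = 6(p'(3) - Δ_2) = 57.
Hence σ_0 = 163/3, σ_1 = -74/3, σ_2 = -65/3, σ_3 = 118/3.
On [2, 3], p(x) = 9 - 28/3·(x - 2) - 65/6·(x - 2)² + 61/6·(x - 2)³.
With (x - 2) = 2/3: p(8/3) = 79/81.

0.9753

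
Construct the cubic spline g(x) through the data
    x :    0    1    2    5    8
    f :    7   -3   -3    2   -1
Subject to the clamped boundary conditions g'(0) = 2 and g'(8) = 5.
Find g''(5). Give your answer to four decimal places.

Let σ_i = g''(x_i). Step sizes h_i = 1, 1, 3, 3; slopes of the chords Δ_i = (y_(i+1) - y_i)/h_i = -10, 0, 5/3, -1.
  1·σ_0 + 4·σ_1 + 1·σ_2 = 6(Δ_1 - Δ_0) = 60
  1·σ_1 + 8·σ_2 + 3·σ_3 = 6(Δ_2 - Δ_1) = 10
  3·σ_2 + 12·σ_3 + 3·σ_4 = 6(Δ_3 - Δ_2) = -16
Clamped end conditions give two more equations: 2h_0·σ_0 + h_0·σ_1 = 6(Δ_0 - g'(0)) = -72 and h_3·σ_3 + 2h_3·σ_4 = 6(g'(8) - Δ_3) = 36.
Solving: σ_0 = -399/8, σ_1 = 111/4, σ_2 = -9/8, σ_3 = -35/12, σ_4 = 179/24.

-2.9167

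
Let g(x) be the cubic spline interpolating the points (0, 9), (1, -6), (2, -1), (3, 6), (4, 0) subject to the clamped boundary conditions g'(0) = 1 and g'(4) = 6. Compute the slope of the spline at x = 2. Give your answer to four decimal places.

With M_i denoting the second derivative at x_i, h_i = 1, 1, 1, 1, and Δ_i = (y_(i+1) − y_i)/h_i = -15, 5, 7, -6:
  1·M_0 + 4·M_1 + 1·M_2 = 6(Δ_1 - Δ_0) = 120
  1·M_1 + 4·M_2 + 1·M_3 = 6(Δ_2 - Δ_1) = 12
  1·M_2 + 4·M_3 + 1·M_4 = 6(Δ_3 - Δ_2) = -78
Clamped end conditions give two more equations: 2h_0·M_0 + h_0·M_1 = 6(Δ_0 - g'(0)) = -96 and h_3·M_3 + 2h_3·M_4 = 6(g'(4) - Δ_3) = 72.
Hence M_0 = -505/7, M_1 = 338/7, M_2 = -1, M_3 = -226/7, M_4 = 365/7.
On [2, 3], g'(x) = b_2 + 2c_2·(x - 2) + 3d_2·(x - 2)² with b_2 = Δ_2 - h_2(2M_2 + M_3)/6 = 89/7, c_2 = M_2/2 = -1/2, d_2 = (M_3 - M_2)/(6h_2) = -73/14. So g'(2) = 89/7.

12.7143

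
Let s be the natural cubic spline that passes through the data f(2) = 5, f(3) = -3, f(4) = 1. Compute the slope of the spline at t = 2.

-11

Let m_i = s''(x_i). Step sizes h_i = 1, 1; slopes of the chords Δ_i = (y_(i+1) - y_i)/h_i = -8, 4.
  1·m_0 + 4·m_1 + 1·m_2 = 6(Δ_1 - Δ_0) = 72
Natural end conditions: m_0 = m_2 = 0.
Hence m_0 = 0, m_1 = 18, m_2 = 0.
On [2, 3], s'(t) = b_0 + 2c_0·(t - 2) + 3d_0·(t - 2)² with b_0 = Δ_0 - h_0(2m_0 + m_1)/6 = -11, c_0 = m_0/2 = 0, d_0 = (m_1 - m_0)/(6h_0) = 3. So s'(2) = -11.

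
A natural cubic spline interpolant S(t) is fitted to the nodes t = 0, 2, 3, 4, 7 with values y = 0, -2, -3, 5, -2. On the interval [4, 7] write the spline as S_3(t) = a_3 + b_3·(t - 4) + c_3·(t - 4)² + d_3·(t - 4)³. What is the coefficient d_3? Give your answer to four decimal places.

0.5462

Let M_i = S''(x_i). Step sizes h_i = 2, 1, 1, 3; slopes of the chords Δ_i = (y_(i+1) - y_i)/h_i = -1, -1, 8, -7/3.
  2·M_0 + 6·M_1 + 1·M_2 = 6(Δ_1 - Δ_0) = 0
  1·M_1 + 4·M_2 + 1·M_3 = 6(Δ_2 - Δ_1) = 54
  1·M_2 + 8·M_3 + 3·M_4 = 6(Δ_3 - Δ_2) = -62
Natural end conditions: M_0 = M_4 = 0.
Forward elimination and back-substitution give M_0 = 0, M_1 = -247/89, M_2 = 1482/89, M_3 = -875/89, M_4 = 0.
On [4, 7], with S_3(t) = a_3 + b_3·(t - 4) + c_3·(t - 4)² + d_3·(t - 4)³: c_3 = M_3/2 = -875/178, d_3 = (M_4 - M_3)/(6h_3) = 875/1602, b_3 = Δ_3 - h_3(2M_3 + M_4)/6 = 2002/267.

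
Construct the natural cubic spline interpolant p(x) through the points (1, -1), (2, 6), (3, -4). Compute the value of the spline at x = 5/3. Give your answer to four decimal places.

With M_i denoting the second derivative at x_i, h_i = 1, 1, and Δ_i = (y_(i+1) − y_i)/h_i = 7, -10:
  1·M_0 + 4·M_1 + 1·M_2 = 6(Δ_1 - Δ_0) = -102
Natural end conditions: M_0 = M_2 = 0.
Hence M_0 = 0, M_1 = -51/2, M_2 = 0.
On [1, 2], p(x) = -1 + 45/4·(x - 1) + 0·(x - 1)² - 17/4·(x - 1)³.
With (x - 1) = 2/3: p(5/3) = 283/54.

5.2407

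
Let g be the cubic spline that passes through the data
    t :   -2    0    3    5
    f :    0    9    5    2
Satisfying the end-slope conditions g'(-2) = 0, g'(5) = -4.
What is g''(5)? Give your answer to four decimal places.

-5.1667

Write σ_i for g''(x_i). With h_i = 2, 3, 2 and divided differences Δ_i = 9/2, -4/3, -3/2, the continuity of g' gives the tridiagonal system
  2·σ_0 + 10·σ_1 + 3·σ_2 = 6(Δ_1 - Δ_0) = -35
  3·σ_1 + 10·σ_2 + 2·σ_3 = 6(Δ_2 - Δ_1) = -1
Clamped end conditions give two more equations: 2h_0·σ_0 + h_0·σ_1 = 6(Δ_0 - g'(-2)) = 27 and h_2·σ_2 + 2h_2·σ_3 = 6(g'(5) - Δ_2) = -15.
Solving: σ_0 = 119/12, σ_1 = -19/3, σ_2 = 17/6, σ_3 = -31/6.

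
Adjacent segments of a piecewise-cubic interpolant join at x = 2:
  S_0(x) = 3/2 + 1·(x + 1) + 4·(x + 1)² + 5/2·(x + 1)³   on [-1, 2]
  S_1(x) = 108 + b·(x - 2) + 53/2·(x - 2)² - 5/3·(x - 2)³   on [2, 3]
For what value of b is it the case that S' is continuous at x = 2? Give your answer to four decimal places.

S_0'(x) = 1 + 8·(x + 1) + 15/2·(x + 1)², so S_0'(2) = 185/2. On the right, S_1'(2) = b, so b = 185/2.

92.5000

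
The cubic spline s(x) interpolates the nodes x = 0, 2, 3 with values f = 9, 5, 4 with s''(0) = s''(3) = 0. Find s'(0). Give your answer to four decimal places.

-2.3333

Let σ_i = s''(x_i). Step sizes h_i = 2, 1; slopes of the chords Δ_i = (y_(i+1) - y_i)/h_i = -2, -1.
  2·σ_0 + 6·σ_1 + 1·σ_2 = 6(Δ_1 - Δ_0) = 6
Natural end conditions: σ_0 = σ_2 = 0.
Solving: σ_0 = 0, σ_1 = 1, σ_2 = 0.
On [0, 2], s'(x) = b_0 + 2c_0·x + 3d_0·x² with b_0 = Δ_0 - h_0(2σ_0 + σ_1)/6 = -7/3, c_0 = σ_0/2 = 0, d_0 = (σ_1 - σ_0)/(6h_0) = 1/12. So s'(0) = -7/3.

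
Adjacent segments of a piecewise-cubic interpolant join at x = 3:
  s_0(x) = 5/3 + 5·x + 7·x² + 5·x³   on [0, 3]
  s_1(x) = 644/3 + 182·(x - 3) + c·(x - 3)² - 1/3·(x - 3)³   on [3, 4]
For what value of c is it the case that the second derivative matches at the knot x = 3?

s_0''(x) = 14 + 30·x, so s_0''(3) = 104. On the right, s_1''(3) = 2c, so c = 52.

52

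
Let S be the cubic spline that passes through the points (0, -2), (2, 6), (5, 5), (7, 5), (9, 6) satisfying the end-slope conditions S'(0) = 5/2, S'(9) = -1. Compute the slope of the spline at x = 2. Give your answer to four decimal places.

2.8573

Let σ_i = S''(x_i). Step sizes h_i = 2, 3, 2, 2; slopes of the chords Δ_i = (y_(i+1) - y_i)/h_i = 4, -1/3, 0, 1/2.
  2·σ_0 + 10·σ_1 + 3·σ_2 = 6(Δ_1 - Δ_0) = -26
  3·σ_1 + 10·σ_2 + 2·σ_3 = 6(Δ_2 - Δ_1) = 2
  2·σ_2 + 8·σ_3 + 2·σ_4 = 6(Δ_3 - Δ_2) = 3
Clamped end conditions give two more equations: 2h_0·σ_0 + h_0·σ_1 = 6(Δ_0 - S'(0)) = 9 and h_3·σ_3 + 2h_3·σ_4 = 6(S'(9) - Δ_3) = -9.
Forward elimination and back-substitution give σ_0 = 2933/708, σ_1 = -670/177, σ_2 = 421/354, σ_3 = 259/354, σ_4 = -463/177.
On [2, 5], S'(x) = b_1 + 2c_1·(x - 2) + 3d_1·(x - 2)² with b_1 = Δ_1 - h_1(2σ_1 + σ_2)/6 = 2023/708, c_1 = σ_1/2 = -335/177, d_1 = (σ_2 - σ_1)/(6h_1) = 587/2124. So S'(2) = 2023/708.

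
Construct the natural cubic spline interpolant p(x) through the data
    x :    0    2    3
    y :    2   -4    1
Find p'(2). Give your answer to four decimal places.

2.3333

With M_i denoting the second derivative at x_i, h_i = 2, 1, and Δ_i = (y_(i+1) − y_i)/h_i = -3, 5:
  2·M_0 + 6·M_1 + 1·M_2 = 6(Δ_1 - Δ_0) = 48
Natural end conditions: M_0 = M_2 = 0.
Hence M_0 = 0, M_1 = 8, M_2 = 0.
On [2, 3], p'(x) = b_1 + 2c_1·(x - 2) + 3d_1·(x - 2)² with b_1 = Δ_1 - h_1(2M_1 + M_2)/6 = 7/3, c_1 = M_1/2 = 4, d_1 = (M_2 - M_1)/(6h_1) = -4/3. So p'(2) = 7/3.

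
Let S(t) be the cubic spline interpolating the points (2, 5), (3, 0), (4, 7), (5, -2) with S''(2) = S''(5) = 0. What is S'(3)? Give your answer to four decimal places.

Put M_i = S'' at the i-th knot. Here h = (1, 1, 1) and Δ = (-5, 7, -9), so the interior equations h_(i-1)·M_(i-1) + 2(h_(i-1)+h_i)·M_i + h_i·M_(i+1) = 6(Δ_i − Δ_(i-1)) read
  1·M_0 + 4·M_1 + 1·M_2 = 6(Δ_1 - Δ_0) = 72
  1·M_1 + 4·M_2 + 1·M_3 = 6(Δ_2 - Δ_1) = -96
Natural end conditions: M_0 = M_3 = 0.
Solving the tridiagonal system: M_0 = 0, M_1 = 128/5, M_2 = -152/5, M_3 = 0.
On [3, 4], S'(t) = b_1 + 2c_1·(t - 3) + 3d_1·(t - 3)² with b_1 = Δ_1 - h_1(2M_1 + M_2)/6 = 53/15, c_1 = M_1/2 = 64/5, d_1 = (M_2 - M_1)/(6h_1) = -28/3. So S'(3) = 53/15.

3.5333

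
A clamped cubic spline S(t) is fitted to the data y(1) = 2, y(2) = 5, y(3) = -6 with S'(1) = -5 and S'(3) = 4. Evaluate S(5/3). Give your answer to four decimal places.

Put m_i = S'' at the i-th knot. Here h = (1, 1) and Δ = (3, -11), so the interior equations h_(i-1)·m_(i-1) + 2(h_(i-1)+h_i)·m_i + h_i·m_(i+1) = 6(Δ_i − Δ_(i-1)) read
  1·m_0 + 4·m_1 + 1·m_2 = 6(Δ_1 - Δ_0) = -84
Clamped end conditions give two more equations: 2h_0·m_0 + h_0·m_1 = 6(Δ_0 - S'(1)) = 48 and h_1·m_1 + 2h_1·m_2 = 6(S'(3) - Δ_1) = 90.
Solving: m_0 = 99/2, m_1 = -51, m_2 = 141/2.
On [1, 2], S(t) = 2 - 5·(t - 1) + 99/4·(t - 1)² - 67/4·(t - 1)³.
With (t - 1) = 2/3: S(5/3) = 127/27.

4.7037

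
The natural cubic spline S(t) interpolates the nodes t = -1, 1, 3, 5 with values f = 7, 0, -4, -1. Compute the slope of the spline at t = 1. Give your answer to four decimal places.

-3.1667

Put m_i = S'' at the i-th knot. Here h = (2, 2, 2) and Δ = (-7/2, -2, 3/2), so the interior equations h_(i-1)·m_(i-1) + 2(h_(i-1)+h_i)·m_i + h_i·m_(i+1) = 6(Δ_i − Δ_(i-1)) read
  2·m_0 + 8·m_1 + 2·m_2 = 6(Δ_1 - Δ_0) = 9
  2·m_1 + 8·m_2 + 2·m_3 = 6(Δ_2 - Δ_1) = 21
Natural end conditions: m_0 = m_3 = 0.
Solving the tridiagonal system: m_0 = 0, m_1 = 1/2, m_2 = 5/2, m_3 = 0.
On [1, 3], S'(t) = b_1 + 2c_1·(t - 1) + 3d_1·(t - 1)² with b_1 = Δ_1 - h_1(2m_1 + m_2)/6 = -19/6, c_1 = m_1/2 = 1/4, d_1 = (m_2 - m_1)/(6h_1) = 1/6. So S'(1) = -19/6.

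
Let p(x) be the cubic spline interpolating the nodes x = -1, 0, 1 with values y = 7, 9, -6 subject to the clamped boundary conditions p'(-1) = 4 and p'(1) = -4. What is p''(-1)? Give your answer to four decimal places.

15.5000

Write M_i for p''(x_i). With h_i = 1, 1 and divided differences Δ_i = 2, -15, the continuity of p' gives the tridiagonal system
  1·M_0 + 4·M_1 + 1·M_2 = 6(Δ_1 - Δ_0) = -102
Clamped end conditions give two more equations: 2h_0·M_0 + h_0·M_1 = 6(Δ_0 - p'(-1)) = -12 and h_1·M_1 + 2h_1·M_2 = 6(p'(1) - Δ_1) = 66.
Solving: M_0 = 31/2, M_1 = -43, M_2 = 109/2.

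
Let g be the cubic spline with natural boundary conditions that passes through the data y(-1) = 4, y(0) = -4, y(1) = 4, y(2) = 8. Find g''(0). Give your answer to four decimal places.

Let M_i = g''(x_i). Step sizes h_i = 1, 1, 1; slopes of the chords Δ_i = (y_(i+1) - y_i)/h_i = -8, 8, 4.
  1·M_0 + 4·M_1 + 1·M_2 = 6(Δ_1 - Δ_0) = 96
  1·M_1 + 4·M_2 + 1·M_3 = 6(Δ_2 - Δ_1) = -24
Natural end conditions: M_0 = M_3 = 0.
Forward elimination and back-substitution give M_0 = 0, M_1 = 136/5, M_2 = -64/5, M_3 = 0.

27.2000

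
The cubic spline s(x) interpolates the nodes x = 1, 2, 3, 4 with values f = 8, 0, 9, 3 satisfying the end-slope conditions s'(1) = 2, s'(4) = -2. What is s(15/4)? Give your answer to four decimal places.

4.3531

With M_i denoting the second derivative at x_i, h_i = 1, 1, 1, and Δ_i = (y_(i+1) − y_i)/h_i = -8, 9, -6:
  1·M_0 + 4·M_1 + 1·M_2 = 6(Δ_1 - Δ_0) = 102
  1·M_1 + 4·M_2 + 1·M_3 = 6(Δ_2 - Δ_1) = -90
Clamped end conditions give two more equations: 2h_0·M_0 + h_0·M_1 = 6(Δ_0 - s'(1)) = -60 and h_2·M_2 + 2h_2·M_3 = 6(s'(4) - Δ_2) = 24.
Hence M_0 = -826/15, M_1 = 752/15, M_2 = -652/15, M_3 = 506/15.
On [3, 4], s(x) = 9 + 43/15·(x - 3) - 326/15·(x - 3)² + 193/15·(x - 3)³.
With (x - 3) = 3/4: s(15/4) = 1393/320.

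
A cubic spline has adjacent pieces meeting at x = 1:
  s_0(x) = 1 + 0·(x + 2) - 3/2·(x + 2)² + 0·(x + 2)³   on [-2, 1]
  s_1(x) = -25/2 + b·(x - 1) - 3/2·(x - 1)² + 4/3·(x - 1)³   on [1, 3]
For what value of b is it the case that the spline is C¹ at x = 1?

s_0'(x) = 0 - 3·(x + 2) + 0·(x + 2)², so s_0'(1) = -9. On the right, s_1'(1) = b, so b = -9.

-9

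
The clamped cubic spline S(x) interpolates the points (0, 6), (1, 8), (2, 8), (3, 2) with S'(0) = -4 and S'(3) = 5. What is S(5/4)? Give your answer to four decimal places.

8.9094

Write σ_i for S''(x_i). With h_i = 1, 1, 1 and divided differences Δ_i = 2, 0, -6, the continuity of S' gives the tridiagonal system
  1·σ_0 + 4·σ_1 + 1·σ_2 = 6(Δ_1 - Δ_0) = -12
  1·σ_1 + 4·σ_2 + 1·σ_3 = 6(Δ_2 - Δ_1) = -36
Clamped end conditions give two more equations: 2h_0·σ_0 + h_0·σ_1 = 6(Δ_0 - S'(0)) = 36 and h_2·σ_2 + 2h_2·σ_3 = 6(S'(3) - Δ_2) = 66.
Hence σ_0 = 98/5, σ_1 = -16/5, σ_2 = -94/5, σ_3 = 212/5.
On [1, 2], S(x) = 8 + 21/5·(x - 1) - 8/5·(x - 1)² - 13/5·(x - 1)³.
With (x - 1) = 1/4: S(5/4) = 2851/320.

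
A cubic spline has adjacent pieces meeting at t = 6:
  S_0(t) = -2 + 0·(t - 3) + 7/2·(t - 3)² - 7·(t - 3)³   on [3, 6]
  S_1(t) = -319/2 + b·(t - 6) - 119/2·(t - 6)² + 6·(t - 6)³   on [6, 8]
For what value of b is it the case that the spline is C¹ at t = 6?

S_0'(t) = 0 + 7·(t - 3) - 21·(t - 3)², so S_0'(6) = -168. On the right, S_1'(6) = b, so b = -168.

-168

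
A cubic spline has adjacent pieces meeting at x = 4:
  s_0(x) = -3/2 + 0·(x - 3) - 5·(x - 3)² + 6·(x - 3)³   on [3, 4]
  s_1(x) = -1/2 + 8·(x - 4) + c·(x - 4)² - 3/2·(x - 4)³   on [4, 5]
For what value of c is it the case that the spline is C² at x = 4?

13

s_0''(x) = -10 + 36·(x - 3), so s_0''(4) = 26. On the right, s_1''(4) = 2c, so c = 13.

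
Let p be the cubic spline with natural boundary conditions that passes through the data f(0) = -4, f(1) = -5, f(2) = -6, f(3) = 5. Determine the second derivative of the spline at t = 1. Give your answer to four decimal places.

Write m_i for p''(x_i). With h_i = 1, 1, 1 and divided differences Δ_i = -1, -1, 11, the continuity of p' gives the tridiagonal system
  1·m_0 + 4·m_1 + 1·m_2 = 6(Δ_1 - Δ_0) = 0
  1·m_1 + 4·m_2 + 1·m_3 = 6(Δ_2 - Δ_1) = 72
Natural end conditions: m_0 = m_3 = 0.
Forward elimination and back-substitution give m_0 = 0, m_1 = -24/5, m_2 = 96/5, m_3 = 0.

-4.8000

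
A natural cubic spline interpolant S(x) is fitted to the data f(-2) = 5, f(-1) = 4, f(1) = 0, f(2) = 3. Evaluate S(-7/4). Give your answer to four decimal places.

4.8672

With σ_i denoting the second derivative at x_i, h_i = 1, 2, 1, and Δ_i = (y_(i+1) − y_i)/h_i = -1, -2, 3:
  1·σ_0 + 6·σ_1 + 2·σ_2 = 6(Δ_1 - Δ_0) = -6
  2·σ_1 + 6·σ_2 + 1·σ_3 = 6(Δ_2 - Δ_1) = 30
Natural end conditions: σ_0 = σ_3 = 0.
Solving the tridiagonal system: σ_0 = 0, σ_1 = -3, σ_2 = 6, σ_3 = 0.
On [-2, -1], S(x) = 5 - 1/2·(x + 2) + 0·(x + 2)² - 1/2·(x + 2)³.
With (x + 2) = 1/4: S(-7/4) = 623/128.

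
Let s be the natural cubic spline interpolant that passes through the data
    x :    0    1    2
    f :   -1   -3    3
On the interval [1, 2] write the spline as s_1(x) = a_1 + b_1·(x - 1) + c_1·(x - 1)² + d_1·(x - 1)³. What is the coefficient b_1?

2

Put σ_i = s'' at the i-th knot. Here h = (1, 1) and Δ = (-2, 6), so the interior equations h_(i-1)·σ_(i-1) + 2(h_(i-1)+h_i)·σ_i + h_i·σ_(i+1) = 6(Δ_i − Δ_(i-1)) read
  1·σ_0 + 4·σ_1 + 1·σ_2 = 6(Δ_1 - Δ_0) = 48
Natural end conditions: σ_0 = σ_2 = 0.
Solving the tridiagonal system: σ_0 = 0, σ_1 = 12, σ_2 = 0.
On [1, 2], with s_1(x) = a_1 + b_1·(x - 1) + c_1·(x - 1)² + d_1·(x - 1)³: c_1 = σ_1/2 = 6, d_1 = (σ_2 - σ_1)/(6h_1) = -2, b_1 = Δ_1 - h_1(2σ_1 + σ_2)/6 = 2.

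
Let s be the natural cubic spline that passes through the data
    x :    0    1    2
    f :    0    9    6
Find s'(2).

-6

Write σ_i for s''(x_i). With h_i = 1, 1 and divided differences Δ_i = 9, -3, the continuity of s' gives the tridiagonal system
  1·σ_0 + 4·σ_1 + 1·σ_2 = 6(Δ_1 - Δ_0) = -72
Natural end conditions: σ_0 = σ_2 = 0.
Hence σ_0 = 0, σ_1 = -18, σ_2 = 0.
On [1, 2], s'(x) = b_1 + 2c_1·(x - 1) + 3d_1·(x - 1)² with b_1 = Δ_1 - h_1(2σ_1 + σ_2)/6 = 3, c_1 = σ_1/2 = -9, d_1 = (σ_2 - σ_1)/(6h_1) = 3. So s'(2) = -6.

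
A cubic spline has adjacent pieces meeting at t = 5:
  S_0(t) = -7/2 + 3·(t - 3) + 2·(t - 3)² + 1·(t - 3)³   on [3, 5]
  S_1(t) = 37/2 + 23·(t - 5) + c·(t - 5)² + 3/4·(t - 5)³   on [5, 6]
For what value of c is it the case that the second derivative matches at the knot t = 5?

S_0''(t) = 4 + 6·(t - 3), so S_0''(5) = 16. On the right, S_1''(5) = 2c, so c = 8.

8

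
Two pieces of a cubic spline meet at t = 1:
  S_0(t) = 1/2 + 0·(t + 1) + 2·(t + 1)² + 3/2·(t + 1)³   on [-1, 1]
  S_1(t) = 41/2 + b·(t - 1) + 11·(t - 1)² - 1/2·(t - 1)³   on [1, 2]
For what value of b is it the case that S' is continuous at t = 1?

S_0'(t) = 0 + 4·(t + 1) + 9/2·(t + 1)², so S_0'(1) = 26. On the right, S_1'(1) = b, so b = 26.

26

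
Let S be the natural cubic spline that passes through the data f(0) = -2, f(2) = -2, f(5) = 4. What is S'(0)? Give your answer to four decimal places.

-0.4000

Put M_i = S'' at the i-th knot. Here h = (2, 3) and Δ = (0, 2), so the interior equations h_(i-1)·M_(i-1) + 2(h_(i-1)+h_i)·M_i + h_i·M_(i+1) = 6(Δ_i − Δ_(i-1)) read
  2·M_0 + 10·M_1 + 3·M_2 = 6(Δ_1 - Δ_0) = 12
Natural end conditions: M_0 = M_2 = 0.
Forward elimination and back-substitution give M_0 = 0, M_1 = 6/5, M_2 = 0.
On [0, 2], S'(x) = b_0 + 2c_0·x + 3d_0·x² with b_0 = Δ_0 - h_0(2M_0 + M_1)/6 = -2/5, c_0 = M_0/2 = 0, d_0 = (M_1 - M_0)/(6h_0) = 1/10. So S'(0) = -2/5.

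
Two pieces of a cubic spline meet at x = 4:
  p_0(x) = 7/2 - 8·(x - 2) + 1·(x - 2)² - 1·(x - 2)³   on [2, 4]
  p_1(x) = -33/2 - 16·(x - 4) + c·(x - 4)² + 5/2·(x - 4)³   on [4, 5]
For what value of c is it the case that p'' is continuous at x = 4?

p_0''(x) = 2 - 6·(x - 2), so p_0''(4) = -10. On the right, p_1''(4) = 2c, so c = -5.

-5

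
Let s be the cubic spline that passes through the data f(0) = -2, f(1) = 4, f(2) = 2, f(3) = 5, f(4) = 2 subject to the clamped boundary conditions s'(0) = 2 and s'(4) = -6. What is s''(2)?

16

Put M_i = s'' at the i-th knot. Here h = (1, 1, 1, 1) and Δ = (6, -2, 3, -3), so the interior equations h_(i-1)·M_(i-1) + 2(h_(i-1)+h_i)·M_i + h_i·M_(i+1) = 6(Δ_i − Δ_(i-1)) read
  1·M_0 + 4·M_1 + 1·M_2 = 6(Δ_1 - Δ_0) = -48
  1·M_1 + 4·M_2 + 1·M_3 = 6(Δ_2 - Δ_1) = 30
  1·M_2 + 4·M_3 + 1·M_4 = 6(Δ_3 - Δ_2) = -36
Clamped end conditions give two more equations: 2h_0·M_0 + h_0·M_1 = 6(Δ_0 - s'(0)) = 24 and h_3·M_3 + 2h_3·M_4 = 6(s'(4) - Δ_3) = -18.
Solving: M_0 = 160/7, M_1 = -152/7, M_2 = 16, M_3 = -86/7, M_4 = -20/7.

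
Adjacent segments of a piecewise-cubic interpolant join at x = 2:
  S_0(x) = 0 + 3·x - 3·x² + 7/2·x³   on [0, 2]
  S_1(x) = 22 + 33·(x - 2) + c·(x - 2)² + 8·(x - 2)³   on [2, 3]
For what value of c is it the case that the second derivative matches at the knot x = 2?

18

S_0''(x) = -6 + 21·x, so S_0''(2) = 36. On the right, S_1''(2) = 2c, so c = 18.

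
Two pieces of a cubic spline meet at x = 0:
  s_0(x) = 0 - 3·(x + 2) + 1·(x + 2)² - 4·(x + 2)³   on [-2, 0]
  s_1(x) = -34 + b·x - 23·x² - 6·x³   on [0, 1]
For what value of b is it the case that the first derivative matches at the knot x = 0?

-47

s_0'(x) = -3 + 2·(x + 2) - 12·(x + 2)², so s_0'(0) = -47. On the right, s_1'(0) = b, so b = -47.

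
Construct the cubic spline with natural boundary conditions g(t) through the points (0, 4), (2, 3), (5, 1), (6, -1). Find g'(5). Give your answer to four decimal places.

-1.6385

With σ_i denoting the second derivative at x_i, h_i = 2, 3, 1, and Δ_i = (y_(i+1) − y_i)/h_i = -1/2, -2/3, -2:
  2·σ_0 + 10·σ_1 + 3·σ_2 = 6(Δ_1 - Δ_0) = -1
  3·σ_1 + 8·σ_2 + 1·σ_3 = 6(Δ_2 - Δ_1) = -8
Natural end conditions: σ_0 = σ_3 = 0.
Solving the tridiagonal system: σ_0 = 0, σ_1 = 16/71, σ_2 = -77/71, σ_3 = 0.
On [5, 6], g'(t) = b_2 + 2c_2·(t - 5) + 3d_2·(t - 5)² with b_2 = Δ_2 - h_2(2σ_2 + σ_3)/6 = -349/213, c_2 = σ_2/2 = -77/142, d_2 = (σ_3 - σ_2)/(6h_2) = 77/426. So g'(5) = -349/213.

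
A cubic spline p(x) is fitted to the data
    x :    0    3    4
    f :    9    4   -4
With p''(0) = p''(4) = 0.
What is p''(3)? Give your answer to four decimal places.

Let M_i = p''(x_i). Step sizes h_i = 3, 1; slopes of the chords Δ_i = (y_(i+1) - y_i)/h_i = -5/3, -8.
  3·M_0 + 8·M_1 + 1·M_2 = 6(Δ_1 - Δ_0) = -38
Natural end conditions: M_0 = M_2 = 0.
Forward elimination and back-substitution give M_0 = 0, M_1 = -19/4, M_2 = 0.

-4.7500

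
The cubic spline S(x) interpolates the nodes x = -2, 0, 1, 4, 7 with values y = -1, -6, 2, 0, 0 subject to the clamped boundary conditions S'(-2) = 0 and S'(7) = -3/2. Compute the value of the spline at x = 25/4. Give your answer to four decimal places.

0.3555

Let M_i = S''(x_i). Step sizes h_i = 2, 1, 3, 3; slopes of the chords Δ_i = (y_(i+1) - y_i)/h_i = -5/2, 8, -2/3, 0.
  2·M_0 + 6·M_1 + 1·M_2 = 6(Δ_1 - Δ_0) = 63
  1·M_1 + 8·M_2 + 3·M_3 = 6(Δ_2 - Δ_1) = -52
  3·M_2 + 12·M_3 + 3·M_4 = 6(Δ_3 - Δ_2) = 4
Clamped end conditions give two more equations: 2h_0·M_0 + h_0·M_1 = 6(Δ_0 - S'(-2)) = -15 and h_3·M_3 + 2h_3·M_4 = 6(S'(7) - Δ_3) = -9.
Forward elimination and back-substitution give M_0 = -1273/108, M_1 = 434/27, M_2 = -533/54, M_3 = 98/27, M_4 = -179/54.
On [4, 7], S(x) = 0 - 71/36·(x - 4) + 49/27·(x - 4)² - 125/324·(x - 4)³.
With (x - 4) = 9/4: S(25/4) = 91/256.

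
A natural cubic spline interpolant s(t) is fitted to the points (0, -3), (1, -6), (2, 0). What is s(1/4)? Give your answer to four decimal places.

-4.2773

Let σ_i = s''(x_i). Step sizes h_i = 1, 1; slopes of the chords Δ_i = (y_(i+1) - y_i)/h_i = -3, 6.
  1·σ_0 + 4·σ_1 + 1·σ_2 = 6(Δ_1 - Δ_0) = 54
Natural end conditions: σ_0 = σ_2 = 0.
Solving the tridiagonal system: σ_0 = 0, σ_1 = 27/2, σ_2 = 0.
On [0, 1], s(t) = -3 - 21/4·t + 0·t² + 9/4·t³.
With t = 1/4: s(1/4) = -1095/256.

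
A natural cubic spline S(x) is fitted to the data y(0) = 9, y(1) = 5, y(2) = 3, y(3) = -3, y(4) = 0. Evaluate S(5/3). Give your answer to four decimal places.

4.0899

With M_i denoting the second derivative at x_i, h_i = 1, 1, 1, 1, and Δ_i = (y_(i+1) − y_i)/h_i = -4, -2, -6, 3:
  1·M_0 + 4·M_1 + 1·M_2 = 6(Δ_1 - Δ_0) = 12
  1·M_1 + 4·M_2 + 1·M_3 = 6(Δ_2 - Δ_1) = -24
  1·M_2 + 4·M_3 + 1·M_4 = 6(Δ_3 - Δ_2) = 54
Natural end conditions: M_0 = M_4 = 0.
Solving the tridiagonal system: M_0 = 0, M_1 = 165/28, M_2 = -81/7, M_3 = 459/28, M_4 = 0.
On [1, 2], S(x) = 5 - 57/28·(x - 1) + 165/56·(x - 1)² - 163/56·(x - 1)³.
With (x - 1) = 2/3: S(5/3) = 773/189.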